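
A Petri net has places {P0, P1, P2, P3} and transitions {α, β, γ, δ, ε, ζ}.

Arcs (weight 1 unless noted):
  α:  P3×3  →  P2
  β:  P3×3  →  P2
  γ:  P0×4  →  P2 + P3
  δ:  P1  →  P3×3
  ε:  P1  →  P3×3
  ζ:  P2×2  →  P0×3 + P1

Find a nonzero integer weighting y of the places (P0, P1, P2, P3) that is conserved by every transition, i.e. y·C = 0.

Incidence matrix C (rows=places, cols=transitions):
        α    β    γ    δ    ε    ζ
   P0   0    0   -4    0    0    3
   P1   0    0    0   -1   -1    1
   P2   1    1    1    0    0   -2
   P3  -3   -3    1    3    3    0

Candidate y = [1, 3, 3, 1]; check y·C column-wise:
  col α: 1·0 + 3·0 + 3·1 + 1·-3 = 0
  col β: 1·0 + 3·0 + 3·1 + 1·-3 = 0
  col γ: 1·-4 + 3·0 + 3·1 + 1·1 = 0
  col δ: 1·0 + 3·-1 + 3·0 + 1·3 = 0
  col ε: 1·0 + 3·-1 + 3·0 + 1·3 = 0
  col ζ: 1·3 + 3·1 + 3·-2 + 1·0 = 0

y = (P0:1, P1:3, P2:3, P3:1)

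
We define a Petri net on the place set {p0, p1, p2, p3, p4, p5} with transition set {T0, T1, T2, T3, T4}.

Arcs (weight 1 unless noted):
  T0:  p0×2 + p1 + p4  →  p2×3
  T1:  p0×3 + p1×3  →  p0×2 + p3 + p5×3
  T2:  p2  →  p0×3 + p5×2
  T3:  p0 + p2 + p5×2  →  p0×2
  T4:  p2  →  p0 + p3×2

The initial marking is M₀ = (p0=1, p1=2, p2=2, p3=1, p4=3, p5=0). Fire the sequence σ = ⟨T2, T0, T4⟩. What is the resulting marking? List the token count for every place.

(p0=3, p1=1, p2=3, p3=3, p4=2, p5=2)

step 1: fire T2:  (p0=1, p1=2, p2=2, p3=1, p4=3, p5=0) → (p0=4, p1=2, p2=1, p3=1, p4=3, p5=2)
step 2: fire T0:  (p0=4, p1=2, p2=1, p3=1, p4=3, p5=2) → (p0=2, p1=1, p2=4, p3=1, p4=2, p5=2)
step 3: fire T4:  (p0=2, p1=1, p2=4, p3=1, p4=2, p5=2) → (p0=3, p1=1, p2=3, p3=3, p4=2, p5=2)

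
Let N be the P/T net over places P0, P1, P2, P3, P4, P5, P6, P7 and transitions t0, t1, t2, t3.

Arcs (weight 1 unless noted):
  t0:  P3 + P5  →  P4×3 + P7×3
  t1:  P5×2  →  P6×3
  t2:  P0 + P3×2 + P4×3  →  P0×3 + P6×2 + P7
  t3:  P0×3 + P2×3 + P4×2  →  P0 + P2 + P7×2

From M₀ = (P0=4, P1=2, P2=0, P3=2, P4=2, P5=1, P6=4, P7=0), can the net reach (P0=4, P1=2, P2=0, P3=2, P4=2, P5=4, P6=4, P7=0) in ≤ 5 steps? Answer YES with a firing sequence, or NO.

NO — not reachable within 5 firings

depth 0: 1 marking
depth 1: 2 markings reached so far
depth 2: 2 markings reached so far
(frontier empty at depth 2; search complete)
target is not among the 2 markings reachable within 5 steps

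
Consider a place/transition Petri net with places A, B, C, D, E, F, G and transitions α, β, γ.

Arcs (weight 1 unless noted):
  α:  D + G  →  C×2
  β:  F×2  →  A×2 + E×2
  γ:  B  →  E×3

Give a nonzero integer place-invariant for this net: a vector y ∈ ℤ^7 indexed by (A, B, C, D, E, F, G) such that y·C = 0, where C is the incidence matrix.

Incidence matrix C (rows=places, cols=transitions):
        α    β    γ
    A   0    2    0
    B   0    0   -1
    C   2    0    0
    D  -1    0    0
    E   0    2    3
    F   0   -2    0
    G  -1    0    0

Candidate y = [0, 0, 1, 2, 0, 0, 0]; check y·C column-wise:
  col α: 1·2 + 2·-1 + 0·-1 = 0
  col β: 0·2 + 1·0 + 2·0 + 0·2 + 0·-2 = 0
  col γ: 0·-1 + 1·0 + 2·0 + 0·3 = 0

y = (A:0, B:0, C:1, D:2, E:0, F:0, G:0)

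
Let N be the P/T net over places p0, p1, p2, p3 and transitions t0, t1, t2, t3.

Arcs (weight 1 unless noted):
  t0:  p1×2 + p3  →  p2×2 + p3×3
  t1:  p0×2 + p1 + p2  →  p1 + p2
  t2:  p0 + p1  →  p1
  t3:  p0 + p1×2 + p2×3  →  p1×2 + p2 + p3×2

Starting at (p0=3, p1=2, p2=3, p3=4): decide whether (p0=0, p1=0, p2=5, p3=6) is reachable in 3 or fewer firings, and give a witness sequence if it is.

step 1: fire t1:  (p0=3, p1=2, p2=3, p3=4) → (p0=1, p1=2, p2=3, p3=4)
step 2: fire t2:  (p0=1, p1=2, p2=3, p3=4) → (p0=0, p1=2, p2=3, p3=4)
step 3: fire t0:  (p0=0, p1=2, p2=3, p3=4) → (p0=0, p1=0, p2=5, p3=6)

YES — reachable via ⟨t1, t2, t0⟩ (3 firings)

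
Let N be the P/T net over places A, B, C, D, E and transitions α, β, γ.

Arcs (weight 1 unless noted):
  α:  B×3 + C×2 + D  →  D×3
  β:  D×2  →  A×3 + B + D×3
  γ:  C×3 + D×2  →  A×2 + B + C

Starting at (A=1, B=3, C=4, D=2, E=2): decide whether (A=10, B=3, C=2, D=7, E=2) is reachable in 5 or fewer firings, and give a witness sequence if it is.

step 1: fire α:  (A=1, B=3, C=4, D=2, E=2) → (A=1, B=0, C=2, D=4, E=2)
step 2: fire β:  (A=1, B=0, C=2, D=4, E=2) → (A=4, B=1, C=2, D=5, E=2)
step 3: fire β:  (A=4, B=1, C=2, D=5, E=2) → (A=7, B=2, C=2, D=6, E=2)
step 4: fire β:  (A=7, B=2, C=2, D=6, E=2) → (A=10, B=3, C=2, D=7, E=2)

YES — reachable via ⟨α, β, β, β⟩ (4 firings)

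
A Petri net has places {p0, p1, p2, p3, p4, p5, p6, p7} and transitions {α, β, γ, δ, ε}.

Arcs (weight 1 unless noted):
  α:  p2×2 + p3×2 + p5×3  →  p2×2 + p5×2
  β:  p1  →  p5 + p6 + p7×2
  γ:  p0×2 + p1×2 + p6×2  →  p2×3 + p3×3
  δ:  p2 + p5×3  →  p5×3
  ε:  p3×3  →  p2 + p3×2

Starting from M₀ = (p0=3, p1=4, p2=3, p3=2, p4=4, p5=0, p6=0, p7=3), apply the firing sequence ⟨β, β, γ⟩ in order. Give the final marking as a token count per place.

(p0=1, p1=0, p2=6, p3=5, p4=4, p5=2, p6=0, p7=7)

step 1: fire β:  (p0=3, p1=4, p2=3, p3=2, p4=4, p5=0, p6=0, p7=3) → (p0=3, p1=3, p2=3, p3=2, p4=4, p5=1, p6=1, p7=5)
step 2: fire β:  (p0=3, p1=3, p2=3, p3=2, p4=4, p5=1, p6=1, p7=5) → (p0=3, p1=2, p2=3, p3=2, p4=4, p5=2, p6=2, p7=7)
step 3: fire γ:  (p0=3, p1=2, p2=3, p3=2, p4=4, p5=2, p6=2, p7=7) → (p0=1, p1=0, p2=6, p3=5, p4=4, p5=2, p6=0, p7=7)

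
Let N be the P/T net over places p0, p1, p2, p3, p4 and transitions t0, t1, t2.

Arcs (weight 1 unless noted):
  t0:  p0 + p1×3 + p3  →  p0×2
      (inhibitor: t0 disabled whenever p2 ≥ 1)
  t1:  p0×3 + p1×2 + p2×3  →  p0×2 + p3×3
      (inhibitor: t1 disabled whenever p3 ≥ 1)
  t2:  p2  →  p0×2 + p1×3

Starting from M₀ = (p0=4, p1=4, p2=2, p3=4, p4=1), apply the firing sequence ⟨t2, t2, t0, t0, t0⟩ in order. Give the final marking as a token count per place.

(p0=11, p1=1, p2=0, p3=1, p4=1)

step 1: fire t2:  (p0=4, p1=4, p2=2, p3=4, p4=1) → (p0=6, p1=7, p2=1, p3=4, p4=1)
step 2: fire t2:  (p0=6, p1=7, p2=1, p3=4, p4=1) → (p0=8, p1=10, p2=0, p3=4, p4=1)
step 3: fire t0:  (p0=8, p1=10, p2=0, p3=4, p4=1) → (p0=9, p1=7, p2=0, p3=3, p4=1)
step 4: fire t0:  (p0=9, p1=7, p2=0, p3=3, p4=1) → (p0=10, p1=4, p2=0, p3=2, p4=1)
step 5: fire t0:  (p0=10, p1=4, p2=0, p3=2, p4=1) → (p0=11, p1=1, p2=0, p3=1, p4=1)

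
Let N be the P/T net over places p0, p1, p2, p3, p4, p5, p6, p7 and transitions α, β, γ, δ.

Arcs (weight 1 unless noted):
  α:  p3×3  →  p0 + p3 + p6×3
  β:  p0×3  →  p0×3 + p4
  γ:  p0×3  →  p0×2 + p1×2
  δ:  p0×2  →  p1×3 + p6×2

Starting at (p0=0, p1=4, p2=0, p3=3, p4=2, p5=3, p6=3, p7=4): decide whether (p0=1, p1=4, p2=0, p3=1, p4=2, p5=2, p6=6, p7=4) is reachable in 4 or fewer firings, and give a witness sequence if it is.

NO — not reachable within 4 firings

depth 0: 1 marking
depth 1: 2 markings reached so far
depth 2: 2 markings reached so far
(frontier empty at depth 2; search complete)
target is not among the 2 markings reachable within 4 steps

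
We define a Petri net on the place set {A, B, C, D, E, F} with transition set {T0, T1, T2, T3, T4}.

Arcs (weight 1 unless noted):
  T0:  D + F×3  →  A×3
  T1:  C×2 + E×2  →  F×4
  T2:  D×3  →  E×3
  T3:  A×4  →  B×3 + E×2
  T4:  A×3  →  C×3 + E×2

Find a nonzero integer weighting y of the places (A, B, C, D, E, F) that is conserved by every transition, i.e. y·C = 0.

Incidence matrix C (rows=places, cols=transitions):
       T0   T1   T2   T3   T4
    A   3    0    0   -4   -3
    B   0    0    0    3    0
    C   0   -2    0    0    3
    D  -1    0   -3    0    0
    E   0   -2    3    2    2
    F  -3    4    0    0    0

Candidate y = [3, 2, 1, 3, 3, 2]; check y·C column-wise:
  col T0: 3·3 + 2·0 + 1·0 + 3·-1 + 3·0 + 2·-3 = 0
  col T1: 3·0 + 2·0 + 1·-2 + 3·0 + 3·-2 + 2·4 = 0
  col T2: 3·0 + 2·0 + 1·0 + 3·-3 + 3·3 + 2·0 = 0
  col T3: 3·-4 + 2·3 + 1·0 + 3·0 + 3·2 + 2·0 = 0
  col T4: 3·-3 + 2·0 + 1·3 + 3·0 + 3·2 + 2·0 = 0

y = (A:3, B:2, C:1, D:3, E:3, F:2)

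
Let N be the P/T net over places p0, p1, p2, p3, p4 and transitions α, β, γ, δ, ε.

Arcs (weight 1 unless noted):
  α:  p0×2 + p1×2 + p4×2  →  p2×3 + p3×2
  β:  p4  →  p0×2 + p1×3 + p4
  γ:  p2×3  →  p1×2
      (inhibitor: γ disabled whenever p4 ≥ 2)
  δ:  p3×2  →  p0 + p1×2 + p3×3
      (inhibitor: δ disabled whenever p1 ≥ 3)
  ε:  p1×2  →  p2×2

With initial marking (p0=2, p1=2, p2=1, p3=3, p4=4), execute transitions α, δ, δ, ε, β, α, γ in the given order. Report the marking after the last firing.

step 1: fire α:  (p0=2, p1=2, p2=1, p3=3, p4=4) → (p0=0, p1=0, p2=4, p3=5, p4=2)
step 2: fire δ:  (p0=0, p1=0, p2=4, p3=5, p4=2) → (p0=1, p1=2, p2=4, p3=6, p4=2)
step 3: fire δ:  (p0=1, p1=2, p2=4, p3=6, p4=2) → (p0=2, p1=4, p2=4, p3=7, p4=2)
step 4: fire ε:  (p0=2, p1=4, p2=4, p3=7, p4=2) → (p0=2, p1=2, p2=6, p3=7, p4=2)
step 5: fire β:  (p0=2, p1=2, p2=6, p3=7, p4=2) → (p0=4, p1=5, p2=6, p3=7, p4=2)
step 6: fire α:  (p0=4, p1=5, p2=6, p3=7, p4=2) → (p0=2, p1=3, p2=9, p3=9, p4=0)
step 7: fire γ:  (p0=2, p1=3, p2=9, p3=9, p4=0) → (p0=2, p1=5, p2=6, p3=9, p4=0)

(p0=2, p1=5, p2=6, p3=9, p4=0)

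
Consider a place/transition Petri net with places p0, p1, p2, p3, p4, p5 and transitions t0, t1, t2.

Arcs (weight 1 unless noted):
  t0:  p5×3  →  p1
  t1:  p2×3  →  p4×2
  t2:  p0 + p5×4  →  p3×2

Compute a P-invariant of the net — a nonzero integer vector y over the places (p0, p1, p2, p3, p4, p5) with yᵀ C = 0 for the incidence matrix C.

Incidence matrix C (rows=places, cols=transitions):
       t0   t1   t2
   p0   0    0   -1
   p1   1    0    0
   p2   0   -3    0
   p3   0    0    2
   p4   0    2    0
   p5  -3    0   -4

Candidate y = [2, 0, 0, 1, 0, 0]; check y·C column-wise:
  col t0: 2·0 + 0·1 + 1·0 + 0·-3 = 0
  col t1: 2·0 + 0·-3 + 1·0 + 0·2 = 0
  col t2: 2·-1 + 1·2 + 0·-4 = 0

y = (p0:2, p1:0, p2:0, p3:1, p4:0, p5:0)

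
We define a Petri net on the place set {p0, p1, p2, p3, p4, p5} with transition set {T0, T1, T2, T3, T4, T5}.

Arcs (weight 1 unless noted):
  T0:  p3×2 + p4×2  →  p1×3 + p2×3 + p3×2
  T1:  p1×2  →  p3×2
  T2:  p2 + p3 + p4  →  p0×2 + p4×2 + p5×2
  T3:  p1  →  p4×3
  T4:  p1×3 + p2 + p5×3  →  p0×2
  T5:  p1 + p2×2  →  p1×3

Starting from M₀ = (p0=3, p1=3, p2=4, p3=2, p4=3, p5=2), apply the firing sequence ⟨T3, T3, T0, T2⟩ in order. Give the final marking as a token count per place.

step 1: fire T3:  (p0=3, p1=3, p2=4, p3=2, p4=3, p5=2) → (p0=3, p1=2, p2=4, p3=2, p4=6, p5=2)
step 2: fire T3:  (p0=3, p1=2, p2=4, p3=2, p4=6, p5=2) → (p0=3, p1=1, p2=4, p3=2, p4=9, p5=2)
step 3: fire T0:  (p0=3, p1=1, p2=4, p3=2, p4=9, p5=2) → (p0=3, p1=4, p2=7, p3=2, p4=7, p5=2)
step 4: fire T2:  (p0=3, p1=4, p2=7, p3=2, p4=7, p5=2) → (p0=5, p1=4, p2=6, p3=1, p4=8, p5=4)

(p0=5, p1=4, p2=6, p3=1, p4=8, p5=4)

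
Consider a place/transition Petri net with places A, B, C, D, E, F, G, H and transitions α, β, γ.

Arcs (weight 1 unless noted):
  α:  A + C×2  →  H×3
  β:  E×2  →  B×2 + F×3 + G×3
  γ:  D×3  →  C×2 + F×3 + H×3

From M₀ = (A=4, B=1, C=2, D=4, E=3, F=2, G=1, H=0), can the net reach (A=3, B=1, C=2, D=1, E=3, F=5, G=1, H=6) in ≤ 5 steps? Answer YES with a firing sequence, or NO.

step 1: fire α:  (A=4, B=1, C=2, D=4, E=3, F=2, G=1, H=0) → (A=3, B=1, C=0, D=4, E=3, F=2, G=1, H=3)
step 2: fire γ:  (A=3, B=1, C=0, D=4, E=3, F=2, G=1, H=3) → (A=3, B=1, C=2, D=1, E=3, F=5, G=1, H=6)

YES — reachable via ⟨α, γ⟩ (2 firings)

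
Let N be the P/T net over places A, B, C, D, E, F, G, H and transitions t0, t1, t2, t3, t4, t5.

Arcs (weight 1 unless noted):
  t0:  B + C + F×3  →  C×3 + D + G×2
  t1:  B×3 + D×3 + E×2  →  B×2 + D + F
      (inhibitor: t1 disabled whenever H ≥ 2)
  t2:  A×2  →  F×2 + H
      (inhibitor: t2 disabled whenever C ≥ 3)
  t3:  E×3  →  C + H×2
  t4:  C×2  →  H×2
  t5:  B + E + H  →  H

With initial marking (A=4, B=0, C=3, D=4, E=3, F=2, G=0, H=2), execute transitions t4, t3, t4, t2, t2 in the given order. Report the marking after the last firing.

(A=0, B=0, C=0, D=4, E=0, F=6, G=0, H=10)

step 1: fire t4:  (A=4, B=0, C=3, D=4, E=3, F=2, G=0, H=2) → (A=4, B=0, C=1, D=4, E=3, F=2, G=0, H=4)
step 2: fire t3:  (A=4, B=0, C=1, D=4, E=3, F=2, G=0, H=4) → (A=4, B=0, C=2, D=4, E=0, F=2, G=0, H=6)
step 3: fire t4:  (A=4, B=0, C=2, D=4, E=0, F=2, G=0, H=6) → (A=4, B=0, C=0, D=4, E=0, F=2, G=0, H=8)
step 4: fire t2:  (A=4, B=0, C=0, D=4, E=0, F=2, G=0, H=8) → (A=2, B=0, C=0, D=4, E=0, F=4, G=0, H=9)
step 5: fire t2:  (A=2, B=0, C=0, D=4, E=0, F=4, G=0, H=9) → (A=0, B=0, C=0, D=4, E=0, F=6, G=0, H=10)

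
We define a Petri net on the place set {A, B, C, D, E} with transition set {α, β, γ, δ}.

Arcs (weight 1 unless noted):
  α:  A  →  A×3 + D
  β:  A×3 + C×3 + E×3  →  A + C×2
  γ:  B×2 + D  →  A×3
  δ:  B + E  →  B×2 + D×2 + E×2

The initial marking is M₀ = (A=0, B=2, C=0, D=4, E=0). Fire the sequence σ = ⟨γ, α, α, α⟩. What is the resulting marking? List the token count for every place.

step 1: fire γ:  (A=0, B=2, C=0, D=4, E=0) → (A=3, B=0, C=0, D=3, E=0)
step 2: fire α:  (A=3, B=0, C=0, D=3, E=0) → (A=5, B=0, C=0, D=4, E=0)
step 3: fire α:  (A=5, B=0, C=0, D=4, E=0) → (A=7, B=0, C=0, D=5, E=0)
step 4: fire α:  (A=7, B=0, C=0, D=5, E=0) → (A=9, B=0, C=0, D=6, E=0)

(A=9, B=0, C=0, D=6, E=0)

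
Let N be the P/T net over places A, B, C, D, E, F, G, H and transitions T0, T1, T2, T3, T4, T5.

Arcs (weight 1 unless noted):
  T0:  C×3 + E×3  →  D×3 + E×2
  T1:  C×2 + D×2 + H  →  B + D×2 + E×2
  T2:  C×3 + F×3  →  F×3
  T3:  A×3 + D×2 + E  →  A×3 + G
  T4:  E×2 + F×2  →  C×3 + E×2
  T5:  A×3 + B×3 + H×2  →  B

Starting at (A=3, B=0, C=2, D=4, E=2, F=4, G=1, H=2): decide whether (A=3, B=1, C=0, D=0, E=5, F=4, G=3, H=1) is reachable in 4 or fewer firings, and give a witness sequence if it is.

NO — not reachable within 4 firings

depth 0: 1 marking
depth 1: 4 markings reached so far
depth 2: 9 markings reached so far
depth 3: 16 markings reached so far
depth 4: 23 markings reached so far
target is not among the 23 markings reachable within 4 steps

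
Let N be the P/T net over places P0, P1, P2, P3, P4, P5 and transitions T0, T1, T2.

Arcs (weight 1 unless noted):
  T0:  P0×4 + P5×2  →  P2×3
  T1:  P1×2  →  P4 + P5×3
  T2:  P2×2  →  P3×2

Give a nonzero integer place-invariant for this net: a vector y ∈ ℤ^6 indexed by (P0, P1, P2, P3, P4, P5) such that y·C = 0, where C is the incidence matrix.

Incidence matrix C (rows=places, cols=transitions):
       T0   T1   T2
   P0  -4    0    0
   P1   0   -2    0
   P2   3    0   -2
   P3   0    0    2
   P4   0    1    0
   P5  -2    3    0

Candidate y = [3, 0, 4, 4, 0, 0]; check y·C column-wise:
  col T0: 3·-4 + 4·3 + 4·0 + 0·-2 = 0
  col T1: 3·0 + 0·-2 + 4·0 + 4·0 + 0·1 + 0·3 = 0
  col T2: 3·0 + 4·-2 + 4·2 = 0

y = (P0:3, P1:0, P2:4, P3:4, P4:0, P5:0)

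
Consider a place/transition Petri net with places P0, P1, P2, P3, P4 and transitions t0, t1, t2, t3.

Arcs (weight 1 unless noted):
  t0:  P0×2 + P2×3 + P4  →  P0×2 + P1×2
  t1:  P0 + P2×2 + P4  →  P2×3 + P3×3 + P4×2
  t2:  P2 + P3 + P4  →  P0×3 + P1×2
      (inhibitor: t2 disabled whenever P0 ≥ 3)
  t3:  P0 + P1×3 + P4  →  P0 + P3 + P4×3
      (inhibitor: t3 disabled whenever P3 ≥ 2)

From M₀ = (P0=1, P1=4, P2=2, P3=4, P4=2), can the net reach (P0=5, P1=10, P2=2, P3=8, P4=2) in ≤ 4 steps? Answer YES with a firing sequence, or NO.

depth 0: 1 marking
depth 1: 3 markings reached so far
depth 2: 4 markings reached so far
depth 3: 5 markings reached so far
depth 4: 8 markings reached so far
target is not among the 8 markings reachable within 4 steps

NO — not reachable within 4 firings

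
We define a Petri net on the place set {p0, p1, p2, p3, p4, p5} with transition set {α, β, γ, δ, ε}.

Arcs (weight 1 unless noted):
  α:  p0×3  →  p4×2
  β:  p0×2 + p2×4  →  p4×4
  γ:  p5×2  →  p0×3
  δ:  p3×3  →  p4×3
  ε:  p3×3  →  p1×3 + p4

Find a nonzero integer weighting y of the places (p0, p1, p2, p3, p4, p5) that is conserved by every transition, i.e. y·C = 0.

y = (p0:2, p1:2, p2:2, p3:3, p4:3, p5:3)

Incidence matrix C (rows=places, cols=transitions):
        α    β    γ    δ    ε
   p0  -3   -2    3    0    0
   p1   0    0    0    0    3
   p2   0   -4    0    0    0
   p3   0    0    0   -3   -3
   p4   2    4    0    3    1
   p5   0    0   -2    0    0

Candidate y = [2, 2, 2, 3, 3, 3]; check y·C column-wise:
  col α: 2·-3 + 2·0 + 2·0 + 3·0 + 3·2 + 3·0 = 0
  col β: 2·-2 + 2·0 + 2·-4 + 3·0 + 3·4 + 3·0 = 0
  col γ: 2·3 + 2·0 + 2·0 + 3·0 + 3·0 + 3·-2 = 0
  col δ: 2·0 + 2·0 + 2·0 + 3·-3 + 3·3 + 3·0 = 0
  col ε: 2·0 + 2·3 + 2·0 + 3·-3 + 3·1 + 3·0 = 0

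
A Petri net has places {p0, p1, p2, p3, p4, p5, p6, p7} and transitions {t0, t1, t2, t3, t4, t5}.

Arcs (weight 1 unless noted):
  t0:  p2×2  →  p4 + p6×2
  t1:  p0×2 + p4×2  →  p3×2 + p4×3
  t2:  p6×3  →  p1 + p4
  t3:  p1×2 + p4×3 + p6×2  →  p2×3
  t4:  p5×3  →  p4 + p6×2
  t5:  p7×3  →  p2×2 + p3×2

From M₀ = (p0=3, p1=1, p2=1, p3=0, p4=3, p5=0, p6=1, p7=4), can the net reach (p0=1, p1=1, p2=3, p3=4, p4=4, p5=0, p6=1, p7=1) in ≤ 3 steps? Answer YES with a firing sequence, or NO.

step 1: fire t1:  (p0=3, p1=1, p2=1, p3=0, p4=3, p5=0, p6=1, p7=4) → (p0=1, p1=1, p2=1, p3=2, p4=4, p5=0, p6=1, p7=4)
step 2: fire t5:  (p0=1, p1=1, p2=1, p3=2, p4=4, p5=0, p6=1, p7=4) → (p0=1, p1=1, p2=3, p3=4, p4=4, p5=0, p6=1, p7=1)

YES — reachable via ⟨t1, t5⟩ (2 firings)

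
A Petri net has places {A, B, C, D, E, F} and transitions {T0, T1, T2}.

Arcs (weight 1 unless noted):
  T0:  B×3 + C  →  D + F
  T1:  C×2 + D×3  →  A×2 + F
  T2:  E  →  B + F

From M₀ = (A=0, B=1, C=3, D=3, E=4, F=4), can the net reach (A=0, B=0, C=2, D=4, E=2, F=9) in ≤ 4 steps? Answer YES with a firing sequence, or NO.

depth 0: 1 marking
depth 1: 3 markings reached so far
depth 2: 5 markings reached so far
depth 3: 8 markings reached so far
depth 4: 12 markings reached so far
target is not among the 12 markings reachable within 4 steps

NO — not reachable within 4 firings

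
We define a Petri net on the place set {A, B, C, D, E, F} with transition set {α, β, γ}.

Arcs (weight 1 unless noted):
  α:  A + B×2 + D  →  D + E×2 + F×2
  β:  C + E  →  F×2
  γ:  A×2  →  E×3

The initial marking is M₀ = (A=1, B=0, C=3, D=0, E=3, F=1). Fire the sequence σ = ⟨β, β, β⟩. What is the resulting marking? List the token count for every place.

step 1: fire β:  (A=1, B=0, C=3, D=0, E=3, F=1) → (A=1, B=0, C=2, D=0, E=2, F=3)
step 2: fire β:  (A=1, B=0, C=2, D=0, E=2, F=3) → (A=1, B=0, C=1, D=0, E=1, F=5)
step 3: fire β:  (A=1, B=0, C=1, D=0, E=1, F=5) → (A=1, B=0, C=0, D=0, E=0, F=7)

(A=1, B=0, C=0, D=0, E=0, F=7)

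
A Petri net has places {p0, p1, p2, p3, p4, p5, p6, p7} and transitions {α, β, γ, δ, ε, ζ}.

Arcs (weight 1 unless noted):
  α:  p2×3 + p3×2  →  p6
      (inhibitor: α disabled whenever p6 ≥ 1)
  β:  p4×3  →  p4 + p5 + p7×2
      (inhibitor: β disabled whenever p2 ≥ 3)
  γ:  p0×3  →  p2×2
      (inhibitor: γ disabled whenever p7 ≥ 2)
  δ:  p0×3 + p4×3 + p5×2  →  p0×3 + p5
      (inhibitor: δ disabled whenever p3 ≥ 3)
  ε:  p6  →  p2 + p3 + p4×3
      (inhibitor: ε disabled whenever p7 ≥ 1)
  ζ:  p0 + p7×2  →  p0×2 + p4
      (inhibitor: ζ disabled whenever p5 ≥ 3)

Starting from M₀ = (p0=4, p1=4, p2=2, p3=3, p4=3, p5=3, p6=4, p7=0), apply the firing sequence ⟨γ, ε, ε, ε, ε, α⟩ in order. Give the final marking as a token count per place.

step 1: fire γ:  (p0=4, p1=4, p2=2, p3=3, p4=3, p5=3, p6=4, p7=0) → (p0=1, p1=4, p2=4, p3=3, p4=3, p5=3, p6=4, p7=0)
step 2: fire ε:  (p0=1, p1=4, p2=4, p3=3, p4=3, p5=3, p6=4, p7=0) → (p0=1, p1=4, p2=5, p3=4, p4=6, p5=3, p6=3, p7=0)
step 3: fire ε:  (p0=1, p1=4, p2=5, p3=4, p4=6, p5=3, p6=3, p7=0) → (p0=1, p1=4, p2=6, p3=5, p4=9, p5=3, p6=2, p7=0)
step 4: fire ε:  (p0=1, p1=4, p2=6, p3=5, p4=9, p5=3, p6=2, p7=0) → (p0=1, p1=4, p2=7, p3=6, p4=12, p5=3, p6=1, p7=0)
step 5: fire ε:  (p0=1, p1=4, p2=7, p3=6, p4=12, p5=3, p6=1, p7=0) → (p0=1, p1=4, p2=8, p3=7, p4=15, p5=3, p6=0, p7=0)
step 6: fire α:  (p0=1, p1=4, p2=8, p3=7, p4=15, p5=3, p6=0, p7=0) → (p0=1, p1=4, p2=5, p3=5, p4=15, p5=3, p6=1, p7=0)

(p0=1, p1=4, p2=5, p3=5, p4=15, p5=3, p6=1, p7=0)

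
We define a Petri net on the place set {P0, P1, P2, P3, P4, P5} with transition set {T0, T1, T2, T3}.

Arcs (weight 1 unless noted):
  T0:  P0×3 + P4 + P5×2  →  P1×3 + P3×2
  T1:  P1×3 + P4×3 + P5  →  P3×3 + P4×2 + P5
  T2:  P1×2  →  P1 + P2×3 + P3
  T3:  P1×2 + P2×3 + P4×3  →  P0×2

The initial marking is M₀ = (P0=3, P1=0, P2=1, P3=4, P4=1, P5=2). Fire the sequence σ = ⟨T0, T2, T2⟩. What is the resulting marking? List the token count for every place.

step 1: fire T0:  (P0=3, P1=0, P2=1, P3=4, P4=1, P5=2) → (P0=0, P1=3, P2=1, P3=6, P4=0, P5=0)
step 2: fire T2:  (P0=0, P1=3, P2=1, P3=6, P4=0, P5=0) → (P0=0, P1=2, P2=4, P3=7, P4=0, P5=0)
step 3: fire T2:  (P0=0, P1=2, P2=4, P3=7, P4=0, P5=0) → (P0=0, P1=1, P2=7, P3=8, P4=0, P5=0)

(P0=0, P1=1, P2=7, P3=8, P4=0, P5=0)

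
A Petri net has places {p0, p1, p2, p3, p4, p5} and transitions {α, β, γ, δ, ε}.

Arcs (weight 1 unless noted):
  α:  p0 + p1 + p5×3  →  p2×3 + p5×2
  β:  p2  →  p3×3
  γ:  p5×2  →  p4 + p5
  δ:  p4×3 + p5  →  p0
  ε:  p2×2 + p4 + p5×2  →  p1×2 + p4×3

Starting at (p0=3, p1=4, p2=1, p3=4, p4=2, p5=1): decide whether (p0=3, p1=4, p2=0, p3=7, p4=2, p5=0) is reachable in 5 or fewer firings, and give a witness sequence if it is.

NO — not reachable within 5 firings

depth 0: 1 marking
depth 1: 2 markings reached so far
depth 2: 2 markings reached so far
(frontier empty at depth 2; search complete)
target is not among the 2 markings reachable within 5 steps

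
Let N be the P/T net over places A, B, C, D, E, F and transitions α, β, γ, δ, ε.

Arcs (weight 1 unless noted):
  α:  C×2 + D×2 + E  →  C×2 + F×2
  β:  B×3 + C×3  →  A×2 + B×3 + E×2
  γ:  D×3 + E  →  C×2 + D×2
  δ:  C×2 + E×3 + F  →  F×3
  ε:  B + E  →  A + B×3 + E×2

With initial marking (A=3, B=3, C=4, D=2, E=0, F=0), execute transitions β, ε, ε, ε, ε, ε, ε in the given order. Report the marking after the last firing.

step 1: fire β:  (A=3, B=3, C=4, D=2, E=0, F=0) → (A=5, B=3, C=1, D=2, E=2, F=0)
step 2: fire ε:  (A=5, B=3, C=1, D=2, E=2, F=0) → (A=6, B=5, C=1, D=2, E=3, F=0)
step 3: fire ε:  (A=6, B=5, C=1, D=2, E=3, F=0) → (A=7, B=7, C=1, D=2, E=4, F=0)
step 4: fire ε:  (A=7, B=7, C=1, D=2, E=4, F=0) → (A=8, B=9, C=1, D=2, E=5, F=0)
step 5: fire ε:  (A=8, B=9, C=1, D=2, E=5, F=0) → (A=9, B=11, C=1, D=2, E=6, F=0)
step 6: fire ε:  (A=9, B=11, C=1, D=2, E=6, F=0) → (A=10, B=13, C=1, D=2, E=7, F=0)
step 7: fire ε:  (A=10, B=13, C=1, D=2, E=7, F=0) → (A=11, B=15, C=1, D=2, E=8, F=0)

(A=11, B=15, C=1, D=2, E=8, F=0)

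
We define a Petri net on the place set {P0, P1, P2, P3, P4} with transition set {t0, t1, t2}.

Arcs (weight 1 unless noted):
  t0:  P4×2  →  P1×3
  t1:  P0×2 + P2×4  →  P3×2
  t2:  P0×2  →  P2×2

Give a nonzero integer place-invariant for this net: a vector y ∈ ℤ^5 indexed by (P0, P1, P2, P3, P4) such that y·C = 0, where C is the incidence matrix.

Incidence matrix C (rows=places, cols=transitions):
       t0   t1   t2
   P0   0   -2   -2
   P1   3    0    0
   P2   0   -4    2
   P3   0    2    0
   P4  -2    0    0

Candidate y = [1, 0, 1, 3, 0]; check y·C column-wise:
  col t0: 1·0 + 0·3 + 1·0 + 3·0 + 0·-2 = 0
  col t1: 1·-2 + 1·-4 + 3·2 = 0
  col t2: 1·-2 + 1·2 + 3·0 = 0

y = (P0:1, P1:0, P2:1, P3:3, P4:0)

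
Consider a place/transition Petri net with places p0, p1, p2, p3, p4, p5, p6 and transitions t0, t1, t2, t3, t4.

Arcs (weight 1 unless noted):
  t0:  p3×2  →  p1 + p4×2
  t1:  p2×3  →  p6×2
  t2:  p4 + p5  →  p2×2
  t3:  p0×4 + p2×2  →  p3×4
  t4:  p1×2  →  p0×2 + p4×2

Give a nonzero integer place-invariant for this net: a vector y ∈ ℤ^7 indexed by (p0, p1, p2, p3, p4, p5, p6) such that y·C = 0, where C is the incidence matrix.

Incidence matrix C (rows=places, cols=transitions):
       t0   t1   t2   t3   t4
   p0   0    0    0   -4    2
   p1   1    0    0    0   -2
   p2   0   -3    2   -2    0
   p3  -2    0    0    4    0
   p4   2    0   -1    0    2
   p5   0    0   -1    0    0
   p6   0    2    0    0    0

Candidate y = [3, 4, 0, 3, 1, -1, 0]; check y·C column-wise:
  col t0: 3·0 + 4·1 + 3·-2 + 1·2 + -1·0 = 0
  col t1: 3·0 + 4·0 + 0·-3 + 3·0 + 1·0 + -1·0 + 0·2 = 0
  col t2: 3·0 + 4·0 + 0·2 + 3·0 + 1·-1 + -1·-1 = 0
  col t3: 3·-4 + 4·0 + 0·-2 + 3·4 + 1·0 + -1·0 = 0
  col t4: 3·2 + 4·-2 + 3·0 + 1·2 + -1·0 = 0

y = (p0:3, p1:4, p2:0, p3:3, p4:1, p5:-1, p6:0)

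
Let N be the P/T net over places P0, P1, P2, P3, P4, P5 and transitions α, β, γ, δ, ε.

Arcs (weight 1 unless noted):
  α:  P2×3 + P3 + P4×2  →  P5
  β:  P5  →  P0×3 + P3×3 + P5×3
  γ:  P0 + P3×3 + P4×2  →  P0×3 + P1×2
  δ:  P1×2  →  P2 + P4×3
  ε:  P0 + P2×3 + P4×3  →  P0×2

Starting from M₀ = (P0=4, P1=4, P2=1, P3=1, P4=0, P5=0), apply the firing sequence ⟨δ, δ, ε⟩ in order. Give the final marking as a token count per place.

step 1: fire δ:  (P0=4, P1=4, P2=1, P3=1, P4=0, P5=0) → (P0=4, P1=2, P2=2, P3=1, P4=3, P5=0)
step 2: fire δ:  (P0=4, P1=2, P2=2, P3=1, P4=3, P5=0) → (P0=4, P1=0, P2=3, P3=1, P4=6, P5=0)
step 3: fire ε:  (P0=4, P1=0, P2=3, P3=1, P4=6, P5=0) → (P0=5, P1=0, P2=0, P3=1, P4=3, P5=0)

(P0=5, P1=0, P2=0, P3=1, P4=3, P5=0)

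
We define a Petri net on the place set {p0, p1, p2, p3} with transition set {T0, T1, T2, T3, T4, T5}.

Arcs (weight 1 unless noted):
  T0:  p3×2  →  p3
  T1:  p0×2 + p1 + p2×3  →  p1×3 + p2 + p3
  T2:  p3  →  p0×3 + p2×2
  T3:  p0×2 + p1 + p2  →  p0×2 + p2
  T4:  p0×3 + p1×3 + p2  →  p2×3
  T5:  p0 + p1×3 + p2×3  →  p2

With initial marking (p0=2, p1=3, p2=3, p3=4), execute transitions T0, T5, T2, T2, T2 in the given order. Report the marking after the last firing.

(p0=10, p1=0, p2=7, p3=0)

step 1: fire T0:  (p0=2, p1=3, p2=3, p3=4) → (p0=2, p1=3, p2=3, p3=3)
step 2: fire T5:  (p0=2, p1=3, p2=3, p3=3) → (p0=1, p1=0, p2=1, p3=3)
step 3: fire T2:  (p0=1, p1=0, p2=1, p3=3) → (p0=4, p1=0, p2=3, p3=2)
step 4: fire T2:  (p0=4, p1=0, p2=3, p3=2) → (p0=7, p1=0, p2=5, p3=1)
step 5: fire T2:  (p0=7, p1=0, p2=5, p3=1) → (p0=10, p1=0, p2=7, p3=0)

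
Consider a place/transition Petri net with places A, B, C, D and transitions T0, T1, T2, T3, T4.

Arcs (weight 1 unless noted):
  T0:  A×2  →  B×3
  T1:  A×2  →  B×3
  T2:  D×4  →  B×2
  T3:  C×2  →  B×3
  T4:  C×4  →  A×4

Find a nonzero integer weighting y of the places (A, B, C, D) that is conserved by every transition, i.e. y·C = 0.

Incidence matrix C (rows=places, cols=transitions):
       T0   T1   T2   T3   T4
    A  -2   -2    0    0    4
    B   3    3    2    3    0
    C   0    0    0   -2   -4
    D   0    0   -4    0    0

Candidate y = [3, 2, 3, 1]; check y·C column-wise:
  col T0: 3·-2 + 2·3 + 3·0 + 1·0 = 0
  col T1: 3·-2 + 2·3 + 3·0 + 1·0 = 0
  col T2: 3·0 + 2·2 + 3·0 + 1·-4 = 0
  col T3: 3·0 + 2·3 + 3·-2 + 1·0 = 0
  col T4: 3·4 + 2·0 + 3·-4 + 1·0 = 0

y = (A:3, B:2, C:3, D:1)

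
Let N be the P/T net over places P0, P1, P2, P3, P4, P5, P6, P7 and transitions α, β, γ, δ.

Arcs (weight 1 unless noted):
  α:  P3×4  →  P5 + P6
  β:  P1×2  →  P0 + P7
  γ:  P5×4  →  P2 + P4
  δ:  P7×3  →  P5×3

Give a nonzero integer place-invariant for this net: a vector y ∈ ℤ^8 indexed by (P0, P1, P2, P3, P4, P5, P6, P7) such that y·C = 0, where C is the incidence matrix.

y = (P0:2, P1:1, P2:0, P3:0, P4:0, P5:0, P6:0, P7:0)

Incidence matrix C (rows=places, cols=transitions):
        α    β    γ    δ
   P0   0    1    0    0
   P1   0   -2    0    0
   P2   0    0    1    0
   P3  -4    0    0    0
   P4   0    0    1    0
   P5   1    0   -4    3
   P6   1    0    0    0
   P7   0    1    0   -3

Candidate y = [2, 1, 0, 0, 0, 0, 0, 0]; check y·C column-wise:
  col α: 2·0 + 1·0 + 0·-4 + 0·1 + 0·1 = 0
  col β: 2·1 + 1·-2 + 0·1 = 0
  col γ: 2·0 + 1·0 + 0·1 + 0·1 + 0·-4 = 0
  col δ: 2·0 + 1·0 + 0·3 + 0·-3 = 0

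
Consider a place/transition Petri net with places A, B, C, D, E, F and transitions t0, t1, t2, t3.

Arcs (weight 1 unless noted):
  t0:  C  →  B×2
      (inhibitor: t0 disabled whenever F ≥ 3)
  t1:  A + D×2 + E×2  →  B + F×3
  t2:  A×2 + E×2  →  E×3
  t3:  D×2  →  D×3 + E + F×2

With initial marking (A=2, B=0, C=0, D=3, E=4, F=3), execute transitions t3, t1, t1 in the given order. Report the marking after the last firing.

step 1: fire t3:  (A=2, B=0, C=0, D=3, E=4, F=3) → (A=2, B=0, C=0, D=4, E=5, F=5)
step 2: fire t1:  (A=2, B=0, C=0, D=4, E=5, F=5) → (A=1, B=1, C=0, D=2, E=3, F=8)
step 3: fire t1:  (A=1, B=1, C=0, D=2, E=3, F=8) → (A=0, B=2, C=0, D=0, E=1, F=11)

(A=0, B=2, C=0, D=0, E=1, F=11)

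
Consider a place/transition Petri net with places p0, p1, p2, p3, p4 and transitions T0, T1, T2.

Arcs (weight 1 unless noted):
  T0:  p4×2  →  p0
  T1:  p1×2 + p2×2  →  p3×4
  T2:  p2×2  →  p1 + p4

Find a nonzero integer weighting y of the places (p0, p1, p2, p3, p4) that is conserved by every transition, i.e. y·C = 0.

y = (p0:0, p1:4, p2:2, p3:3, p4:0)

Incidence matrix C (rows=places, cols=transitions):
       T0   T1   T2
   p0   1    0    0
   p1   0   -2    1
   p2   0   -2   -2
   p3   0    4    0
   p4  -2    0    1

Candidate y = [0, 4, 2, 3, 0]; check y·C column-wise:
  col T0: 0·1 + 4·0 + 2·0 + 3·0 + 0·-2 = 0
  col T1: 4·-2 + 2·-2 + 3·4 = 0
  col T2: 4·1 + 2·-2 + 3·0 + 0·1 = 0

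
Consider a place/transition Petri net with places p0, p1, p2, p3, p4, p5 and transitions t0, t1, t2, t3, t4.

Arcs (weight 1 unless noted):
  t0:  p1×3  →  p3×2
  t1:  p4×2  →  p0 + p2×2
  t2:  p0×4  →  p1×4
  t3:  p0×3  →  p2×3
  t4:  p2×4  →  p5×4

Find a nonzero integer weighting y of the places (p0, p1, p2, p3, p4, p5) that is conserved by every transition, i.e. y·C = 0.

y = (p0:2, p1:2, p2:2, p3:3, p4:3, p5:2)

Incidence matrix C (rows=places, cols=transitions):
       t0   t1   t2   t3   t4
   p0   0    1   -4   -3    0
   p1  -3    0    4    0    0
   p2   0    2    0    3   -4
   p3   2    0    0    0    0
   p4   0   -2    0    0    0
   p5   0    0    0    0    4

Candidate y = [2, 2, 2, 3, 3, 2]; check y·C column-wise:
  col t0: 2·0 + 2·-3 + 2·0 + 3·2 + 3·0 + 2·0 = 0
  col t1: 2·1 + 2·0 + 2·2 + 3·0 + 3·-2 + 2·0 = 0
  col t2: 2·-4 + 2·4 + 2·0 + 3·0 + 3·0 + 2·0 = 0
  col t3: 2·-3 + 2·0 + 2·3 + 3·0 + 3·0 + 2·0 = 0
  col t4: 2·0 + 2·0 + 2·-4 + 3·0 + 3·0 + 2·4 = 0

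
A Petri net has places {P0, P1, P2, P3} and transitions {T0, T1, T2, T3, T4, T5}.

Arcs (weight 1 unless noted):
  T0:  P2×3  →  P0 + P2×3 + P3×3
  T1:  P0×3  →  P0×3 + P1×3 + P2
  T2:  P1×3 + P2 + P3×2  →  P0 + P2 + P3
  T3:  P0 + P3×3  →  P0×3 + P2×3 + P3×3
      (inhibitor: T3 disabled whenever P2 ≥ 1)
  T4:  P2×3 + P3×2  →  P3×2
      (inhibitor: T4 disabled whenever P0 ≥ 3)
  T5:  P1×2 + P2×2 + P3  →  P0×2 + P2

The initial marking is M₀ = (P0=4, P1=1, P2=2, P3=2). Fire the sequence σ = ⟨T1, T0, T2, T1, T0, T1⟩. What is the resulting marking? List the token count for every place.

step 1: fire T1:  (P0=4, P1=1, P2=2, P3=2) → (P0=4, P1=4, P2=3, P3=2)
step 2: fire T0:  (P0=4, P1=4, P2=3, P3=2) → (P0=5, P1=4, P2=3, P3=5)
step 3: fire T2:  (P0=5, P1=4, P2=3, P3=5) → (P0=6, P1=1, P2=3, P3=4)
step 4: fire T1:  (P0=6, P1=1, P2=3, P3=4) → (P0=6, P1=4, P2=4, P3=4)
step 5: fire T0:  (P0=6, P1=4, P2=4, P3=4) → (P0=7, P1=4, P2=4, P3=7)
step 6: fire T1:  (P0=7, P1=4, P2=4, P3=7) → (P0=7, P1=7, P2=5, P3=7)

(P0=7, P1=7, P2=5, P3=7)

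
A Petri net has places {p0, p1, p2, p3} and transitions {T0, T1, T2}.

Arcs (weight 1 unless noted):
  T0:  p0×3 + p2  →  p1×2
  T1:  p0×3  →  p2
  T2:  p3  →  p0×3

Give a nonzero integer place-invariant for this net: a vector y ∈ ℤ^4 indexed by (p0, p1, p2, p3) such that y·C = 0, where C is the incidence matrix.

Incidence matrix C (rows=places, cols=transitions):
       T0   T1   T2
   p0  -3   -3    3
   p1   2    0    0
   p2  -1    1    0
   p3   0    0   -1

Candidate y = [1, 3, 3, 3]; check y·C column-wise:
  col T0: 1·-3 + 3·2 + 3·-1 + 3·0 = 0
  col T1: 1·-3 + 3·0 + 3·1 + 3·0 = 0
  col T2: 1·3 + 3·0 + 3·0 + 3·-1 = 0

y = (p0:1, p1:3, p2:3, p3:3)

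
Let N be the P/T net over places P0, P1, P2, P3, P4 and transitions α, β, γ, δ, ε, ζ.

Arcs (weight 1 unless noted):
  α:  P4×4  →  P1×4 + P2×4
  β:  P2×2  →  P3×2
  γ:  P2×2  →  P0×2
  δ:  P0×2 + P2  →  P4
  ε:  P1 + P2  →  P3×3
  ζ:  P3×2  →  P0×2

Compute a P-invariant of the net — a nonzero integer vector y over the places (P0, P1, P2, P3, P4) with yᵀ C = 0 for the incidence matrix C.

y = (P0:1, P1:2, P2:1, P3:1, P4:3)

Incidence matrix C (rows=places, cols=transitions):
        α    β    γ    δ    ε    ζ
   P0   0    0    2   -2    0    2
   P1   4    0    0    0   -1    0
   P2   4   -2   -2   -1   -1    0
   P3   0    2    0    0    3   -2
   P4  -4    0    0    1    0    0

Candidate y = [1, 2, 1, 1, 3]; check y·C column-wise:
  col α: 1·0 + 2·4 + 1·4 + 1·0 + 3·-4 = 0
  col β: 1·0 + 2·0 + 1·-2 + 1·2 + 3·0 = 0
  col γ: 1·2 + 2·0 + 1·-2 + 1·0 + 3·0 = 0
  col δ: 1·-2 + 2·0 + 1·-1 + 1·0 + 3·1 = 0
  col ε: 1·0 + 2·-1 + 1·-1 + 1·3 + 3·0 = 0
  col ζ: 1·2 + 2·0 + 1·0 + 1·-2 + 3·0 = 0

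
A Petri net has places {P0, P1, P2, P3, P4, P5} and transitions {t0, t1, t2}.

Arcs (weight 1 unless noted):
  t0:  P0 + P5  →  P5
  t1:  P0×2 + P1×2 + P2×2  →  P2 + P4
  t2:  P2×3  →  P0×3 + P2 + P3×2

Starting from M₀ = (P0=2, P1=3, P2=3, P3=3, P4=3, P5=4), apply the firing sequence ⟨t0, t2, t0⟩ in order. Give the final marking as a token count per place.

(P0=3, P1=3, P2=1, P3=5, P4=3, P5=4)

step 1: fire t0:  (P0=2, P1=3, P2=3, P3=3, P4=3, P5=4) → (P0=1, P1=3, P2=3, P3=3, P4=3, P5=4)
step 2: fire t2:  (P0=1, P1=3, P2=3, P3=3, P4=3, P5=4) → (P0=4, P1=3, P2=1, P3=5, P4=3, P5=4)
step 3: fire t0:  (P0=4, P1=3, P2=1, P3=5, P4=3, P5=4) → (P0=3, P1=3, P2=1, P3=5, P4=3, P5=4)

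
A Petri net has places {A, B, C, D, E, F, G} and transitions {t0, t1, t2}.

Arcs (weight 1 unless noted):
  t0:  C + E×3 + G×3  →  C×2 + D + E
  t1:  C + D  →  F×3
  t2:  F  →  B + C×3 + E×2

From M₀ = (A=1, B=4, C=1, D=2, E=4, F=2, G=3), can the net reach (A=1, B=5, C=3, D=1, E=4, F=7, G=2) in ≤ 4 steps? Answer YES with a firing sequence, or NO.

NO — not reachable within 4 firings

depth 0: 1 marking
depth 1: 4 markings reached so far
depth 2: 8 markings reached so far
depth 3: 13 markings reached so far
depth 4: 17 markings reached so far
target is not among the 17 markings reachable within 4 steps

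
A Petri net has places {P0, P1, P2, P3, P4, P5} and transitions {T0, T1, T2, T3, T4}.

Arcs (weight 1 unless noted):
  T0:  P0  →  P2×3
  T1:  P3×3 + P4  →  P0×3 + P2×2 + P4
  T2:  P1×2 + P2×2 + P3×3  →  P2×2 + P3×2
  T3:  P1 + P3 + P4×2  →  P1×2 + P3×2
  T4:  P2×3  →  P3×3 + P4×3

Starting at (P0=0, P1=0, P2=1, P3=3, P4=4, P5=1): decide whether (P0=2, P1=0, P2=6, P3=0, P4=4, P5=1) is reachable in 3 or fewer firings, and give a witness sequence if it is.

step 1: fire T1:  (P0=0, P1=0, P2=1, P3=3, P4=4, P5=1) → (P0=3, P1=0, P2=3, P3=0, P4=4, P5=1)
step 2: fire T0:  (P0=3, P1=0, P2=3, P3=0, P4=4, P5=1) → (P0=2, P1=0, P2=6, P3=0, P4=4, P5=1)

YES — reachable via ⟨T1, T0⟩ (2 firings)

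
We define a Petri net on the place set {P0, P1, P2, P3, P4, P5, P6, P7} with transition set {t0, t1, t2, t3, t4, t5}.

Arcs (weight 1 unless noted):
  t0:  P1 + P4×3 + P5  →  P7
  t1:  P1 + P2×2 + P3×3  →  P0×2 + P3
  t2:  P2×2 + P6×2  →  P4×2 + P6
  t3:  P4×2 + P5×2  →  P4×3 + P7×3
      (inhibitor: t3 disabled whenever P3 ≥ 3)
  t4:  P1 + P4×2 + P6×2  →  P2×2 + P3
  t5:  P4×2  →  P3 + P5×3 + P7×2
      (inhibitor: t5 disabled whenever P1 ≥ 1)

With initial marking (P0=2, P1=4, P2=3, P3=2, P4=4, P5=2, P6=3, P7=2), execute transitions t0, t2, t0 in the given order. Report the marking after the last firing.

(P0=2, P1=2, P2=1, P3=2, P4=0, P5=0, P6=2, P7=4)

step 1: fire t0:  (P0=2, P1=4, P2=3, P3=2, P4=4, P5=2, P6=3, P7=2) → (P0=2, P1=3, P2=3, P3=2, P4=1, P5=1, P6=3, P7=3)
step 2: fire t2:  (P0=2, P1=3, P2=3, P3=2, P4=1, P5=1, P6=3, P7=3) → (P0=2, P1=3, P2=1, P3=2, P4=3, P5=1, P6=2, P7=3)
step 3: fire t0:  (P0=2, P1=3, P2=1, P3=2, P4=3, P5=1, P6=2, P7=3) → (P0=2, P1=2, P2=1, P3=2, P4=0, P5=0, P6=2, P7=4)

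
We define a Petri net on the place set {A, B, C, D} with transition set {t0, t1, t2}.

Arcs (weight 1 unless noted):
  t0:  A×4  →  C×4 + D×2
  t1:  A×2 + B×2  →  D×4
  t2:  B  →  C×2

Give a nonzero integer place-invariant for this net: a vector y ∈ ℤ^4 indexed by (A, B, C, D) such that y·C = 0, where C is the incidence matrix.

y = (A:2, B:2, C:1, D:2)

Incidence matrix C (rows=places, cols=transitions):
       t0   t1   t2
    A  -4   -2    0
    B   0   -2   -1
    C   4    0    2
    D   2    4    0

Candidate y = [2, 2, 1, 2]; check y·C column-wise:
  col t0: 2·-4 + 2·0 + 1·4 + 2·2 = 0
  col t1: 2·-2 + 2·-2 + 1·0 + 2·4 = 0
  col t2: 2·0 + 2·-1 + 1·2 + 2·0 = 0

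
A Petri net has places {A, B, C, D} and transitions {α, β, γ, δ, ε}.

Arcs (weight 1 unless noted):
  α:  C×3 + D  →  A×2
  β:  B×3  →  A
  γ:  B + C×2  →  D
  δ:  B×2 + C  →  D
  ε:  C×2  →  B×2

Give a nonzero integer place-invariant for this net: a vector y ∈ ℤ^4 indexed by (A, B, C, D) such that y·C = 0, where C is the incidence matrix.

y = (A:3, B:1, C:1, D:3)

Incidence matrix C (rows=places, cols=transitions):
        α    β    γ    δ    ε
    A   2    1    0    0    0
    B   0   -3   -1   -2    2
    C  -3    0   -2   -1   -2
    D  -1    0    1    1    0

Candidate y = [3, 1, 1, 3]; check y·C column-wise:
  col α: 3·2 + 1·0 + 1·-3 + 3·-1 = 0
  col β: 3·1 + 1·-3 + 1·0 + 3·0 = 0
  col γ: 3·0 + 1·-1 + 1·-2 + 3·1 = 0
  col δ: 3·0 + 1·-2 + 1·-1 + 3·1 = 0
  col ε: 3·0 + 1·2 + 1·-2 + 3·0 = 0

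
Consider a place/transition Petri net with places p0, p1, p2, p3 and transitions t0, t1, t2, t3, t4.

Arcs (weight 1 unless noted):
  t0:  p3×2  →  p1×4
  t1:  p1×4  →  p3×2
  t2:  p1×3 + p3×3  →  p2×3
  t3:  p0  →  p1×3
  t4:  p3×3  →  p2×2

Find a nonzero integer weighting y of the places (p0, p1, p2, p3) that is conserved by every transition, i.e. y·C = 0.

y = (p0:3, p1:1, p2:3, p3:2)

Incidence matrix C (rows=places, cols=transitions):
       t0   t1   t2   t3   t4
   p0   0    0    0   -1    0
   p1   4   -4   -3    3    0
   p2   0    0    3    0    2
   p3  -2    2   -3    0   -3

Candidate y = [3, 1, 3, 2]; check y·C column-wise:
  col t0: 3·0 + 1·4 + 3·0 + 2·-2 = 0
  col t1: 3·0 + 1·-4 + 3·0 + 2·2 = 0
  col t2: 3·0 + 1·-3 + 3·3 + 2·-3 = 0
  col t3: 3·-1 + 1·3 + 3·0 + 2·0 = 0
  col t4: 3·0 + 1·0 + 3·2 + 2·-3 = 0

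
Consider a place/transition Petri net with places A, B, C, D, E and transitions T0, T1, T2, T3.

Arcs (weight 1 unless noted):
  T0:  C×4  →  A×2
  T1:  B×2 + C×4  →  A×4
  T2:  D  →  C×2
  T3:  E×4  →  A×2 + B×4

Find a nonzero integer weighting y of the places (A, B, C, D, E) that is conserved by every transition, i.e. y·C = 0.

Incidence matrix C (rows=places, cols=transitions):
       T0   T1   T2   T3
    A   2    4    0    2
    B   0   -2    0    4
    C  -4   -4    2    0
    D   0    0   -1    0
    E   0    0    0   -4

Candidate y = [2, 2, 1, 2, 3]; check y·C column-wise:
  col T0: 2·2 + 2·0 + 1·-4 + 2·0 + 3·0 = 0
  col T1: 2·4 + 2·-2 + 1·-4 + 2·0 + 3·0 = 0
  col T2: 2·0 + 2·0 + 1·2 + 2·-1 + 3·0 = 0
  col T3: 2·2 + 2·4 + 1·0 + 2·0 + 3·-4 = 0

y = (A:2, B:2, C:1, D:2, E:3)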